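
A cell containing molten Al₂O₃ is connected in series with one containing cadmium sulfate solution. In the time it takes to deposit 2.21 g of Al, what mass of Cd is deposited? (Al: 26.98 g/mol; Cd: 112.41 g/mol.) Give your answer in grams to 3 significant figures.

13.8 g

n(Al) = 2.21 / 26.98 = 0.08191 mol
Al³⁺ + 3e⁻ → Al, so n(e⁻) = 3 × 0.08191 = 0.2457 mol
Since the cells are in series, n(e⁻) in the Cd cell is also 0.2457 mol.
Cd²⁺ + 2e⁻ → Cd, so n(Cd) = 0.2457 / 2 = 0.1229 mol
m(Cd) = 0.1229 × 112.41 = 13.8 g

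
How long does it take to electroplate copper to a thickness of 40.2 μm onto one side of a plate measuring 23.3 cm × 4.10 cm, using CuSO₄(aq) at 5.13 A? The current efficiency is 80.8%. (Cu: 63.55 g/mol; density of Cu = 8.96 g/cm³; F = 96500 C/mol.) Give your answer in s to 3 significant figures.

Plated area = 23.3 × 4.10 = 95.53 cm²
Volume = 95.53 × 40.2×10⁻⁴ cm = 0.3840 cm³
m(Cu) = 0.3840 × 8.96 = 3.441 g
n(Cu) = 3.441 / 63.55 = 0.05415 mol; n(e⁻) = 2 × 0.05415 = 0.1083 mol
Q = 0.1083 × 96500 / 0.808 = 12930 C
t = 12930 / 5.13 = 2520 s

2520 s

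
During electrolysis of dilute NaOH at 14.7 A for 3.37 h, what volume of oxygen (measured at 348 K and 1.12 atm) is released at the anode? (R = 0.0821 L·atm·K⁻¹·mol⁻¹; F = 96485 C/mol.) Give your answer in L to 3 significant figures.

11.8 L

Q = It = 14.7 × 12132 = 1.783×10^5 C
Moles of electrons = 1.783×10^5 / 96485 = 1.848 mol
2H₂O → O₂ + 4H⁺ + 4e⁻, so n(O₂) = 1.848 / 4 = 0.4620 mol
V = nRT/P = 0.4620 × 0.0821 × 348 / 1.12 = 11.79 L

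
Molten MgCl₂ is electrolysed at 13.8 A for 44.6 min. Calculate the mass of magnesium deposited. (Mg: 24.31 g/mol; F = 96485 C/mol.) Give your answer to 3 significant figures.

4.65 g

Q = It = 13.8 × 2676 = 36930 C
Moles of electrons = 36930 / 96485 = 0.3828 mol
Mg²⁺ + 2e⁻ → Mg, so n(Mg) = 0.3828 / 2 = 0.1914 mol
m = 0.1914 × 24.31 = 4.65 g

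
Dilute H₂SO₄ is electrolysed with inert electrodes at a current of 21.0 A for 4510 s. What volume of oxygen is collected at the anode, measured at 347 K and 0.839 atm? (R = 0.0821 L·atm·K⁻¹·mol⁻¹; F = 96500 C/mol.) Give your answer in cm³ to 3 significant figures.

Q = 21.0 A × 4510 s = 94710 C
n(e⁻) = Q/F = 94710/96500 = 0.9815 mol
2H₂O → O₂ + 4H⁺ + 4e⁻, so n(O₂) = 0.9815 / 4 = 0.2454 mol
V = nRT/P = 0.2454 × 0.0821 × 347 / 0.839 = 8.333 L
= 8330 cm³

8330 cm³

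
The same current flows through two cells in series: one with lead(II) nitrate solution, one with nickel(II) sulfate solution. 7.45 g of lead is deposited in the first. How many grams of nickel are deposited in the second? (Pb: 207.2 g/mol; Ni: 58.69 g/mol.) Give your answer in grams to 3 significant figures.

2.11 g

n(Pb) = 7.45 / 207.2 = 0.03596 mol
Pb²⁺ + 2e⁻ → Pb, so n(e⁻) = 2 × 0.03596 = 0.07192 mol
In series, the same 0.07192 mol of electrons flows through the second cell.
Ni²⁺ + 2e⁻ → Ni, so n(Ni) = 0.07192 / 2 = 0.03596 mol
m(Ni) = 0.03596 × 58.69 = 2.11 g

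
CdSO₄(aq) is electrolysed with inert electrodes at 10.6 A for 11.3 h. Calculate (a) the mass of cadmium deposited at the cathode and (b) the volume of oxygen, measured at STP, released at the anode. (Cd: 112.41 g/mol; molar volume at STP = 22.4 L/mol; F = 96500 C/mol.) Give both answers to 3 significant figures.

Q = 10.6 × 40680 = 4.312×10^5 C; n(e⁻) = 4.312×10^5 / 96500 = 4.468 mol
Cathode: Cd²⁺ + 2e⁻ → Cd → n(Cd) = 4.468/2 = 2.234 mol → 251 g
Anode: 2H₂O → O₂ + 4H⁺ + 4e⁻ → n(O₂) = 4.468/4 = 1.117 mol → 25.0 L

251 g Cd; 25.0 L O₂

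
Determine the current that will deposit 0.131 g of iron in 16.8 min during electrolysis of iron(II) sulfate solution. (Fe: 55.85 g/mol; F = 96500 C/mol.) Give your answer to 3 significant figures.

n(Fe) = 0.131 / 55.85 = 0.002346 mol
Fe²⁺ + 2e⁻ → Fe, so n(e⁻) = 2 × 0.002346 = 0.004692 mol
Q = 0.004692 × 96500 = 452.8 C
I = Q / t = 452.8 / 1008 s = 0.449 A

0.449 A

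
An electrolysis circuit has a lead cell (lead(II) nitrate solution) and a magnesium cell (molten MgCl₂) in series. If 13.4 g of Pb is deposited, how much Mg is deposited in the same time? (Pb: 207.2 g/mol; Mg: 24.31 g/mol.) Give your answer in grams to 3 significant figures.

1.57 g

n(Pb) = 13.4 / 207.2 = 0.06467 mol
Pb²⁺ + 2e⁻ → Pb, so n(e⁻) = 2 × 0.06467 = 0.1293 mol
Same current for the same time ⇒ same n(e⁻) = 0.1293 mol in both cells.
Mg²⁺ + 2e⁻ → Mg, so n(Mg) = 0.1293 / 2 = 0.06465 mol
m(Mg) = 0.06465 × 24.31 = 1.57 g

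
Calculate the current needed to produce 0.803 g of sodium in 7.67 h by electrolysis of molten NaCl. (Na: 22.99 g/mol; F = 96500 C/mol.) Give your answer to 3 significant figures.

n(Na) = 0.803 / 22.99 = 0.03493 mol
Na⁺ + e⁻ → Na, so n(e⁻) = 0.03493 mol
Q = 0.03493 × 96500 = 3371 C
I = Q / t = 3371 / 27612 s = 0.122 A

0.122 A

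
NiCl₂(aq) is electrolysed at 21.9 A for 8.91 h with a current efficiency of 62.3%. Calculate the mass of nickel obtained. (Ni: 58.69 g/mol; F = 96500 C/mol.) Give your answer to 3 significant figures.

Q = 21.9 × 32076 = 7.025×10^5 C
n(e⁻) = 7.025×10^5 / 96500 = 7.280 mol
Ni²⁺ + 2e⁻ → Ni, so theoretical m(Ni) = 3.640 × 58.69 = 213.6 g
Actual mass = 62.3% × 213.6 = 133 g

133 g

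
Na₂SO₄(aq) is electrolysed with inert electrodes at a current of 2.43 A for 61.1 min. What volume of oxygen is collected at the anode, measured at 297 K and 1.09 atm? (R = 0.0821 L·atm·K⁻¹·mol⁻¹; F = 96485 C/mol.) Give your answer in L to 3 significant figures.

Q = It = 2.43 × 3666 = 8908 C
Moles of electrons = 8908 / 96485 = 0.09233 mol
2H₂O → O₂ + 4H⁺ + 4e⁻, so n(O₂) = 0.09233 / 4 = 0.02308 mol
V = nRT/P = 0.02308 × 0.0821 × 297 / 1.09 = 0.5163 L

0.516 L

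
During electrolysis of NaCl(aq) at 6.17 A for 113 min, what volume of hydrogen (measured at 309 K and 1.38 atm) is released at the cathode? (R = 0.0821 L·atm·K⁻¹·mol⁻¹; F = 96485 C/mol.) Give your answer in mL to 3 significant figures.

3990 mL

Q = It = 6.17 × 6780 = 41830 C
n(e⁻) = Q/F = 41830/96485 = 0.4335 mol
2H⁺ + 2e⁻ → H₂, so n(H₂) = 0.4335 / 2 = 0.2168 mol
V = nRT/P = 0.2168 × 0.0821 × 309 / 1.38 = 3.985 L
= 3990 mL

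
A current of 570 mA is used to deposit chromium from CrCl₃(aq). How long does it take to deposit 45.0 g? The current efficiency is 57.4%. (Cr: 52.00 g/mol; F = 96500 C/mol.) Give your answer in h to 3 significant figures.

n(Cr) = 45.0 / 52.00 = 0.8654 mol
Cr³⁺ + 3e⁻ → Cr, so n(e⁻) = 3 × 0.8654 = 2.596 mol
Q = 2.596 × 96500 / 0.574 = 4.364×10^5 C
t = Q / I = 4.364×10^5 / 0.570 = 7.656×10^5 s = 213 h

213 h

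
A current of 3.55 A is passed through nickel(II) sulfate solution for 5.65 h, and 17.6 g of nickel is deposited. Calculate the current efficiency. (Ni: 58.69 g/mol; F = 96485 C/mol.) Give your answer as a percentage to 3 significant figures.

80.1%

Q = 3.55 × 20340 = 72210 C
n(e⁻) = 72210 / 96485 = 0.7484 mol
Ni²⁺ + 2e⁻ → Ni, so theoretical n(Ni) = 0.3742 mol → 21.96 g
Efficiency = 17.6 / 21.96 = 0.8015 = 80.1%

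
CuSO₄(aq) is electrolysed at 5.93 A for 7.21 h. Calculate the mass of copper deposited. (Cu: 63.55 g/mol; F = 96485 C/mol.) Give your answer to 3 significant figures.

50.7 g

Q = It = 5.93 × 25956 = 1.539×10^5 C
n(e⁻) = Q/F = 1.539×10^5/96485 = 1.595 mol
Cu²⁺ + 2e⁻ → Cu, so n(Cu) = 1.595 / 2 = 0.7975 mol
m = 0.7975 × 63.55 = 50.7 g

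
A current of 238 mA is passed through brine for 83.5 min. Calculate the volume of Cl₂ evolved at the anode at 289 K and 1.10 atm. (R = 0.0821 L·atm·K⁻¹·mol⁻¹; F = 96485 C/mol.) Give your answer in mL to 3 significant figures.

Q = 0.238 A × 5010 s = 1192 C
Moles of electrons = 1192 / 96485 = 0.01235 mol
2Cl⁻ → Cl₂ + 2e⁻, so n(Cl₂) = 0.01235 / 2 = 0.006175 mol
V = nRT/P = 0.006175 × 0.0821 × 289 / 1.10 = 0.1332 L
= 133 mL

133 mL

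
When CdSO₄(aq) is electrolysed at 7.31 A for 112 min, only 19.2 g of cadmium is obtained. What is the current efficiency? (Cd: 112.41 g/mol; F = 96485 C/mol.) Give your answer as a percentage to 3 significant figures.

Q = 7.31 × 6720 = 49120 C
n(e⁻) = 49120 / 96485 = 0.5091 mol
Cd²⁺ + 2e⁻ → Cd, so theoretical n(Cd) = 0.2546 mol → 28.62 g
Efficiency = 19.2 / 28.62 = 0.6709 = 67.1%

67.1%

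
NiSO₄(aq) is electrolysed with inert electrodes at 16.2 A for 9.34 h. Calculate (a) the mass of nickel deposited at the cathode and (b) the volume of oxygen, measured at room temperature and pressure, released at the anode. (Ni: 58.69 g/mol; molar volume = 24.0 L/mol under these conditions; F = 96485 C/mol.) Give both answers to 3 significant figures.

Q = 16.2 × 33624 = 5.447×10^5 C; n(e⁻) = 5.447×10^5 / 96485 = 5.645 mol
Cathode: Ni²⁺ + 2e⁻ → Ni → n(Ni) = 5.645/2 = 2.823 mol → 166 g
Anode: 2H₂O → O₂ + 4H⁺ + 4e⁻ → n(O₂) = 5.645/4 = 1.411 mol → 33.9 L

166 g Ni; 33.9 L O₂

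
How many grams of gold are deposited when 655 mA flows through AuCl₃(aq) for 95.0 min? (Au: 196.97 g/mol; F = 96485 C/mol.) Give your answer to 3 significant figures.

Charge passed = 0.655 × 5700 = 3734 C
Moles of electrons = 3734 / 96485 = 0.03870 mol
Au³⁺ + 3e⁻ → Au, so n(Au) = 0.03870 / 3 = 0.01290 mol
m = 0.01290 × 196.97 = 2.54 g

2.54 g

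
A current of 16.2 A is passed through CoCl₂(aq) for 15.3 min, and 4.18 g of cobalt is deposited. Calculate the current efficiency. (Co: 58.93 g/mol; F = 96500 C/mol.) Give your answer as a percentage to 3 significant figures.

92.1%

Q = 16.2 × 918 = 14870 C
n(e⁻) = 14870 / 96500 = 0.1541 mol
Co²⁺ + 2e⁻ → Co, so theoretical n(Co) = 0.07705 mol → 4.541 g
Efficiency = 4.18 / 4.541 = 0.9205 = 92.1%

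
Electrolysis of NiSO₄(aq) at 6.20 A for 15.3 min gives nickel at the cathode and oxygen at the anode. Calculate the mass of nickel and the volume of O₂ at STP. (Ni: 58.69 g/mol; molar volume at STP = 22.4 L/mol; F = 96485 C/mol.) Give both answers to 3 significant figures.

1.73 g Ni; 0.330 L O₂

Q = 6.20 × 918 = 5692 C; n(e⁻) = 5692 / 96485 = 0.05899 mol
Cathode: Ni²⁺ + 2e⁻ → Ni → n(Ni) = 0.05899/2 = 0.02950 mol → 1.73 g
Anode: 2H₂O → O₂ + 4H⁺ + 4e⁻ → n(O₂) = 0.05899/4 = 0.01475 mol → 0.330 L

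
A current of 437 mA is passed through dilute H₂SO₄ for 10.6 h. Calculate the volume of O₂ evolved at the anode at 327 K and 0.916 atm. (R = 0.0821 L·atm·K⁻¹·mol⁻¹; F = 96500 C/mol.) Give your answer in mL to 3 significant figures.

Q = 0.437 A × 38160 s = 16680 C
n(e⁻) = Q/F = 16680/96500 = 0.1728 mol
2H₂O → O₂ + 4H⁺ + 4e⁻, so n(O₂) = 0.1728 / 4 = 0.04320 mol
V = nRT/P = 0.04320 × 0.0821 × 327 / 0.916 = 1.266 L
= 1270 mL

1270 mL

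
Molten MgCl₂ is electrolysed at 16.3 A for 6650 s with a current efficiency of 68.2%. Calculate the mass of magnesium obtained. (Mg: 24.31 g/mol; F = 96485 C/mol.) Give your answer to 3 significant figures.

Q = 16.3 × 6650 = 1.084×10^5 C
n(e⁻) = 1.084×10^5 / 96485 = 1.123 mol
Mg²⁺ + 2e⁻ → Mg, so theoretical m(Mg) = 0.5615 × 24.31 = 13.65 g
Actual mass = 68.2% × 13.65 = 9.31 g

9.31 g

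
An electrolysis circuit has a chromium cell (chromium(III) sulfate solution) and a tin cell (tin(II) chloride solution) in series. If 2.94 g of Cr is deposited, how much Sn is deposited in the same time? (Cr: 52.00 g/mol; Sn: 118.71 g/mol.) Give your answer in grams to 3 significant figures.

10.1 g

n(Cr) = 2.94 / 52.00 = 0.05654 mol
Cr³⁺ + 3e⁻ → Cr, so n(e⁻) = 3 × 0.05654 = 0.1696 mol
In series, the same 0.1696 mol of electrons flows through the second cell.
Sn²⁺ + 2e⁻ → Sn, so n(Sn) = 0.1696 / 2 = 0.08480 mol
m(Sn) = 0.08480 × 118.71 = 10.1 g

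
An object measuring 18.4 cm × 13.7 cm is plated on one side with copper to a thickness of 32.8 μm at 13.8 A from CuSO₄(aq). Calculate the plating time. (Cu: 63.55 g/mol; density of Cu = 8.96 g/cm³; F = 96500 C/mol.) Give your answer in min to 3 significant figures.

Plated area = 18.4 × 13.7 = 252.1 cm²
Volume = 252.1 × 32.8×10⁻⁴ cm = 0.8269 cm³
m(Cu) = 0.8269 × 8.96 = 7.409 g
n(Cu) = 7.409 / 63.55 = 0.1166 mol; n(e⁻) = 2 × 0.1166 = 0.2332 mol
Q = 0.2332 × 96500 = 22500 C
t = 22500 / 13.8 = 1630 s = 27.2 min

27.2 min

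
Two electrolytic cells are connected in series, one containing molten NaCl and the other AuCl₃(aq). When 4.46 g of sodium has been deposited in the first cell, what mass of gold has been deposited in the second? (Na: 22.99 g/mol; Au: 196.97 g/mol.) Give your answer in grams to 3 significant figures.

12.7 g

n(Na) = 4.46 / 22.99 = 0.1940 mol
Na⁺ + e⁻ → Na, so n(e⁻) = 0.1940 mol
In series, the same 0.1940 mol of electrons flows through the second cell.
Au³⁺ + 3e⁻ → Au, so n(Au) = 0.1940 / 3 = 0.06467 mol
m(Au) = 0.06467 × 196.97 = 12.7 g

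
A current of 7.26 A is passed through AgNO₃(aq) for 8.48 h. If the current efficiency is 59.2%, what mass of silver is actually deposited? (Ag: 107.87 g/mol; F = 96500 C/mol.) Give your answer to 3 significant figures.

Q = 7.26 × 30528 = 2.216×10^5 C
n(e⁻) = 2.216×10^5 / 96500 = 2.296 mol
Ag⁺ + e⁻ → Ag, so theoretical m(Ag) = 2.296 × 107.87 = 247.7 g
Actual mass = 59.2% × 247.7 = 147 g

147 g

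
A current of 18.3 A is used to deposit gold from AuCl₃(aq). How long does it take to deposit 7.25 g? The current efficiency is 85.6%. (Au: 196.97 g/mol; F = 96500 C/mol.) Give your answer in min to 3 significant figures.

11.3 min

n(Au) = 7.25 / 196.97 = 0.03681 mol
Au³⁺ + 3e⁻ → Au, so n(e⁻) = 3 × 0.03681 = 0.1104 mol
Q = 0.1104 × 96500 / 0.856 = 12450 C
t = Q / I = 12450 / 18.3 = 680.3 s = 11.3 min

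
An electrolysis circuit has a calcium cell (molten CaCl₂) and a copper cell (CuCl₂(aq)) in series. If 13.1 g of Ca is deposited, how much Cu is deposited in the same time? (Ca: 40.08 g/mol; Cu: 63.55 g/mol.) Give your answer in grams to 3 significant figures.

n(Ca) = 13.1 / 40.08 = 0.3268 mol
Ca²⁺ + 2e⁻ → Ca, so n(e⁻) = 2 × 0.3268 = 0.6536 mol
The cells are in series, so the same charge (and hence the same n(e⁻) = 0.6536 mol) passes through both.
Cu²⁺ + 2e⁻ → Cu, so n(Cu) = 0.6536 / 2 = 0.3268 mol
m(Cu) = 0.3268 × 63.55 = 20.8 g

20.8 g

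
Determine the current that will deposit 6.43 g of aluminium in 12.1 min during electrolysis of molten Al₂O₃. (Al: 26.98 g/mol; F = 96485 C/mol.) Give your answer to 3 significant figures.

n(Al) = 6.43 / 26.98 = 0.2383 mol
Al³⁺ + 3e⁻ → Al, so n(e⁻) = 3 × 0.2383 = 0.7149 mol
Q = 0.7149 × 96485 = 68980 C
I = Q / t = 68980 / 726 s = 95.0 A

95.0 A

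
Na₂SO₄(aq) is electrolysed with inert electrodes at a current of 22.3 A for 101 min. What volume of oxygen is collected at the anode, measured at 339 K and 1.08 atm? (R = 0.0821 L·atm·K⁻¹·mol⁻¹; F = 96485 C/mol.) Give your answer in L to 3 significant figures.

Q = It = 22.3 × 6060 = 1.351×10^5 C
n(e⁻) = Q/F = 1.351×10^5/96485 = 1.400 mol
2H₂O → O₂ + 4H⁺ + 4e⁻, so n(O₂) = 1.400 / 4 = 0.3500 mol
V = nRT/P = 0.3500 × 0.0821 × 339 / 1.08 = 9.020 L

9.02 L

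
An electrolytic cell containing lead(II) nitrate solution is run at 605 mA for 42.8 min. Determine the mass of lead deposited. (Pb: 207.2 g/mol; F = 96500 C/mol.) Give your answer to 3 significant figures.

Charge passed = 0.605 × 2568 = 1554 C
n(e⁻) = 1554 / 96500 = 0.01610 mol
Pb²⁺ + 2e⁻ → Pb, so n(Pb) = 0.01610 / 2 = 0.008050 mol
m = 0.008050 × 207.2 = 1.67 g

1.67 g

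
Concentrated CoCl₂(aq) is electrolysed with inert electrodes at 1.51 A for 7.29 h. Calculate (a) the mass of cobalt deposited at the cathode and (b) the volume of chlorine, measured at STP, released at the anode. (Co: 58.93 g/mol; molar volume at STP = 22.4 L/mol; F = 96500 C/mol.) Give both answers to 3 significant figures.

Q = 1.51 × 26244 = 39630 C; n(e⁻) = 39630 / 96500 = 0.4107 mol
Cathode: Co²⁺ + 2e⁻ → Co → n(Co) = 0.4107/2 = 0.2054 mol → 12.1 g
Anode: 2Cl⁻ → Cl₂ + 2e⁻ → n(Cl₂) = 0.4107/2 = 0.2054 mol → 4.60 L

12.1 g Co; 4.60 L Cl₂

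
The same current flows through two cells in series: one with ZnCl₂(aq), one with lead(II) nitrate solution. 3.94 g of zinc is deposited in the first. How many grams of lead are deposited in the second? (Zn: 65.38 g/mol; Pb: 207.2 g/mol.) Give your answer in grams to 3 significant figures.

n(Zn) = 3.94 / 65.38 = 0.06026 mol
Zn²⁺ + 2e⁻ → Zn, so n(e⁻) = 2 × 0.06026 = 0.1205 mol
The cells are in series, so the same charge (and hence the same n(e⁻) = 0.1205 mol) passes through both.
Pb²⁺ + 2e⁻ → Pb, so n(Pb) = 0.1205 / 2 = 0.06025 mol
m(Pb) = 0.06025 × 207.2 = 12.5 g

12.5 g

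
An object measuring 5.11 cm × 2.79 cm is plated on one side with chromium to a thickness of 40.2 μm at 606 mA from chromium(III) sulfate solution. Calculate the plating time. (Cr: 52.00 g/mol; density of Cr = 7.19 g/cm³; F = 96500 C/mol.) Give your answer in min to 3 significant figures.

Plated area = 5.11 × 2.79 = 14.26 cm²
Volume = 14.26 × 40.2×10⁻⁴ cm = 0.05733 cm³
m(Cr) = 0.05733 × 7.19 = 0.4122 g
n(Cr) = 0.4122 / 52.00 = 0.007927 mol; n(e⁻) = 3 × 0.007927 = 0.02378 mol
Q = 0.02378 × 96500 = 2295 C
t = 2295 / 0.606 = 3787 s = 63.1 min

63.1 min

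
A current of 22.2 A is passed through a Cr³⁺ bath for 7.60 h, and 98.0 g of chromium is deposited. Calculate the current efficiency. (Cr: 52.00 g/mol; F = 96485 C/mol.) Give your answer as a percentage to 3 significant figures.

89.8%

Q = 22.2 × 27360 = 6.074×10^5 C
n(e⁻) = 6.074×10^5 / 96485 = 6.295 mol
Cr³⁺ + 3e⁻ → Cr, so theoretical n(Cr) = 2.098 mol → 109.1 g
Efficiency = 98.0 / 109.1 = 0.8983 = 89.8%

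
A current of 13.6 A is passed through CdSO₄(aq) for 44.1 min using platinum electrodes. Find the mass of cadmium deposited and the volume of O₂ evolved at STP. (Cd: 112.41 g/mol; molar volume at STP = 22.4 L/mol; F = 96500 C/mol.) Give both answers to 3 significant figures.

Q = 13.6 × 2646 = 35990 C; n(e⁻) = 35990 / 96500 = 0.3730 mol
Cathode: Cd²⁺ + 2e⁻ → Cd → n(Cd) = 0.3730/2 = 0.1865 mol → 21.0 g
Anode: 2H₂O → O₂ + 4H⁺ + 4e⁻ → n(O₂) = 0.3730/4 = 0.09325 mol → 2.09 L

21.0 g Cd; 2.09 L O₂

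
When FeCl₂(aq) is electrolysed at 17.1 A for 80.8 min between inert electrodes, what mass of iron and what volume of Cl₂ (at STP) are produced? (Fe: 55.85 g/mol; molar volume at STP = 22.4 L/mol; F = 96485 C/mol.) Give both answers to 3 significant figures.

24.0 g Fe; 9.62 L Cl₂

Q = 17.1 × 4848 = 82900 C; n(e⁻) = 82900 / 96485 = 0.8592 mol
Cathode: Fe²⁺ + 2e⁻ → Fe → n(Fe) = 0.8592/2 = 0.4296 mol → 24.0 g
Anode: 2Cl⁻ → Cl₂ + 2e⁻ → n(Cl₂) = 0.8592/2 = 0.4296 mol → 9.62 L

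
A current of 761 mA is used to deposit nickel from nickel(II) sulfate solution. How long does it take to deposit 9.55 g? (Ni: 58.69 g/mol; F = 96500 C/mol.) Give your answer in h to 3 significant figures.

n(Ni) = 9.55 / 58.69 = 0.1627 mol
Ni²⁺ + 2e⁻ → Ni, so n(e⁻) = 2 × 0.1627 = 0.3254 mol
Q = 0.3254 × 96500 = 31400 C
t = Q / I = 31400 / 0.761 = 41260 s = 11.5 h

11.5 h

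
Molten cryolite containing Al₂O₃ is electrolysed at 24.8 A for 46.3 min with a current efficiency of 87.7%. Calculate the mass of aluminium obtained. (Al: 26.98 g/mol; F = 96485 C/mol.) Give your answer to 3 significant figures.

5.63 g

Q = 24.8 × 2778 = 68890 C
n(e⁻) = 68890 / 96485 = 0.7140 mol
Al³⁺ + 3e⁻ → Al, so theoretical m(Al) = 0.2380 × 26.98 = 6.421 g
Actual mass = 87.7% × 6.421 = 5.63 g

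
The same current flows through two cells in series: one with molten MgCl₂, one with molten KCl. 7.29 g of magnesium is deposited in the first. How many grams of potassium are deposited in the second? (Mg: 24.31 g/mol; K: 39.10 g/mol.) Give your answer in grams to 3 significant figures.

n(Mg) = 7.29 / 24.31 = 0.2999 mol
Mg²⁺ + 2e⁻ → Mg, so n(e⁻) = 2 × 0.2999 = 0.5998 mol
In series, the same 0.5998 mol of electrons flows through the second cell.
K⁺ + e⁻ → K, so n(K) = 0.5998 mol
m(K) = 0.5998 × 39.10 = 23.5 g

23.5 g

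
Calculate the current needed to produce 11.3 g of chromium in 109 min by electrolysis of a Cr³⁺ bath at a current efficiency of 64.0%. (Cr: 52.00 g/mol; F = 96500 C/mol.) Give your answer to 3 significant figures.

15.0 A

n(Cr) = 11.3 / 52.00 = 0.2173 mol
Cr³⁺ + 3e⁻ → Cr, so n(e⁻) = 3 × 0.2173 = 0.6519 mol
Q = 0.6519 × 96500 / 0.640 = 98290 C
I = Q / t = 98290 / 6540 s = 15.0 A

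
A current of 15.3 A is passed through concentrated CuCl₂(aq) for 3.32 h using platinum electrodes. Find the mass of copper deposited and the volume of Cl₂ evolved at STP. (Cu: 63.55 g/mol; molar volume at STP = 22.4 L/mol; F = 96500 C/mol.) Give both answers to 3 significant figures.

60.2 g Cu; 21.2 L Cl₂

Q = 15.3 × 11952 = 1.829×10^5 C; n(e⁻) = 1.829×10^5 / 96500 = 1.895 mol
Cathode: Cu²⁺ + 2e⁻ → Cu → n(Cu) = 1.895/2 = 0.9475 mol → 60.2 g
Anode: 2Cl⁻ → Cl₂ + 2e⁻ → n(Cl₂) = 1.895/2 = 0.9475 mol → 21.2 L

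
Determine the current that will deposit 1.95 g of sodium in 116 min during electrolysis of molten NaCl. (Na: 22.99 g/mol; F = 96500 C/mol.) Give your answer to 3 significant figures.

n(Na) = 1.95 / 22.99 = 0.08482 mol
Na⁺ + e⁻ → Na, so n(e⁻) = 0.08482 mol
Q = 0.08482 × 96500 = 8185 C
I = Q / t = 8185 / 6960 s = 1.18 A

1.18 A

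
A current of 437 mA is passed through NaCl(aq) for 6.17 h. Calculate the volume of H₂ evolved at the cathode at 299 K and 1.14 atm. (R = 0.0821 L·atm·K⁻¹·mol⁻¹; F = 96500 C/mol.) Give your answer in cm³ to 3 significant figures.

Charge passed = 0.437 × 22212 = 9707 C
Moles of electrons = 9707 / 96500 = 0.1006 mol
2H⁺ + 2e⁻ → H₂, so n(H₂) = 0.1006 / 2 = 0.05030 mol
V = nRT/P = 0.05030 × 0.0821 × 299 / 1.14 = 1.083 L
= 1080 cm³

1080 cm³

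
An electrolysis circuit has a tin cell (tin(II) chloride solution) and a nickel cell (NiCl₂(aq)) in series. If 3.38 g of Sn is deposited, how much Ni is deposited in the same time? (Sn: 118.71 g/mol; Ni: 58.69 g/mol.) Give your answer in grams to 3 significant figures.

1.67 g

n(Sn) = 3.38 / 118.71 = 0.02847 mol
Sn²⁺ + 2e⁻ → Sn, so n(e⁻) = 2 × 0.02847 = 0.05694 mol
Same current for the same time ⇒ same n(e⁻) = 0.05694 mol in both cells.
Ni²⁺ + 2e⁻ → Ni, so n(Ni) = 0.05694 / 2 = 0.02847 mol
m(Ni) = 0.02847 × 58.69 = 1.67 g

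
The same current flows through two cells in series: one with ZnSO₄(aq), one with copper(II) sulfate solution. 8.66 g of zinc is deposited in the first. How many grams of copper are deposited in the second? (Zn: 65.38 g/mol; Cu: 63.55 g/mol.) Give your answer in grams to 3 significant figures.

n(Zn) = 8.66 / 65.38 = 0.1325 mol
Zn²⁺ + 2e⁻ → Zn, so n(e⁻) = 2 × 0.1325 = 0.2650 mol
Since the cells are in series, n(e⁻) in the Cu cell is also 0.2650 mol.
Cu²⁺ + 2e⁻ → Cu, so n(Cu) = 0.2650 / 2 = 0.1325 mol
m(Cu) = 0.1325 × 63.55 = 8.42 g

8.42 g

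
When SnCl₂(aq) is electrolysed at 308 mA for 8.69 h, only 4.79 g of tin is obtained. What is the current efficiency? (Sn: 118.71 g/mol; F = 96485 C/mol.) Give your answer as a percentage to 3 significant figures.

80.8%

Q = 0.308 × 31284 = 9635 C
n(e⁻) = 9635 / 96485 = 0.09986 mol
Sn²⁺ + 2e⁻ → Sn, so theoretical n(Sn) = 0.04993 mol → 5.927 g
Efficiency = 4.79 / 5.927 = 0.8082 = 80.8%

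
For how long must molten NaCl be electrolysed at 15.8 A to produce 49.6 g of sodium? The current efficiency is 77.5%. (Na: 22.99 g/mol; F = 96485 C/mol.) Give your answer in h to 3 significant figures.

4.72 h

n(Na) = 49.6 / 22.99 = 2.157 mol
Na⁺ + e⁻ → Na, so n(e⁻) = 2.157 mol
Q = 2.157 × 96485 / 0.775 = 2.685×10^5 C
t = Q / I = 2.685×10^5 / 15.8 = 16990 s = 4.72 h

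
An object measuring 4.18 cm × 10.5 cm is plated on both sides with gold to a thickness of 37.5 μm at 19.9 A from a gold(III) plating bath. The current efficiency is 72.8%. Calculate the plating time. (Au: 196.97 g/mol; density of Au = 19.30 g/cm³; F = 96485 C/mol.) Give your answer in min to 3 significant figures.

Plated area = 2 × 4.18 × 10.5 = 87.78 cm²
Volume = 87.78 × 37.5×10⁻⁴ cm = 0.3292 cm³
m(Au) = 0.3292 × 19.30 = 6.354 g
n(Au) = 6.354 / 196.97 = 0.03226 mol; n(e⁻) = 3 × 0.03226 = 0.09678 mol
Q = 0.09678 × 96485 / 0.728 = 12830 C
t = 12830 / 19.9 = 644.7 s = 10.7 min

10.7 min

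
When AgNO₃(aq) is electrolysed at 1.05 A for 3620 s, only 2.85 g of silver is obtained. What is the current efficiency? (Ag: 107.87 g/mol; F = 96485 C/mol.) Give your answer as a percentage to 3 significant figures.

67.1%

Q = 1.05 × 3620 = 3801 C
n(e⁻) = 3801 / 96485 = 0.03939 mol
Ag⁺ + e⁻ → Ag, so theoretical n(Ag) = 0.03939 mol → 4.249 g
Efficiency = 2.85 / 4.249 = 0.6707 = 67.1%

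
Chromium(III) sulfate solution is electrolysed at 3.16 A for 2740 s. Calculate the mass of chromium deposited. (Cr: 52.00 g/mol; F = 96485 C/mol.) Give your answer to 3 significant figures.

1.56 g

Charge passed = 3.16 × 2740 = 8658 C
n(e⁻) = Q/F = 8658/96485 = 0.08973 mol
Cr³⁺ + 3e⁻ → Cr, so n(Cr) = 0.08973 / 3 = 0.02991 mol
m = 0.02991 × 52.00 = 1.56 g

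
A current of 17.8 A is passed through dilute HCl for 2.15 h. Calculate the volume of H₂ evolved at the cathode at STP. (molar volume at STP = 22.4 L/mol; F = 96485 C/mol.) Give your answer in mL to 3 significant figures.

16000 mL

Q = It = 17.8 × 7740 = 1.378×10^5 C
Moles of electrons = 1.378×10^5 / 96485 = 1.428 mol
2H⁺ + 2e⁻ → H₂, so n(H₂) = 1.428 / 2 = 0.7140 mol
V = 0.7140 × 22.4 = 15.99 L
= 16000 mL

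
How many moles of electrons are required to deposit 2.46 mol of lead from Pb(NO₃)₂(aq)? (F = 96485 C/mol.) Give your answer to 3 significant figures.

Pb²⁺ + 2e⁻ → Pb, so n(e⁻) = 2 × 2.46 = 4.920 mol

4.92 mol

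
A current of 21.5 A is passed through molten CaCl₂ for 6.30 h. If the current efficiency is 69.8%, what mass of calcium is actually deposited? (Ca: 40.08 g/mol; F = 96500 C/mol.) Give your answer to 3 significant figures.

Q = 21.5 × 22680 = 4.876×10^5 C
n(e⁻) = 4.876×10^5 / 96500 = 5.053 mol
Ca²⁺ + 2e⁻ → Ca, so theoretical m(Ca) = 2.527 × 40.08 = 101.3 g
Actual mass = 69.8% × 101.3 = 70.7 g

70.7 g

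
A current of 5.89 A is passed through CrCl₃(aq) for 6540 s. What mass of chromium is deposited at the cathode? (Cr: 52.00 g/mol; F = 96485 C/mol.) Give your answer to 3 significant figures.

Charge passed = 5.89 × 6540 = 38520 C
Moles of electrons = 38520 / 96485 = 0.3992 mol
Cr³⁺ + 3e⁻ → Cr, so n(Cr) = 0.3992 / 3 = 0.1331 mol
m = 0.1331 × 52.00 = 6.92 g

6.92 g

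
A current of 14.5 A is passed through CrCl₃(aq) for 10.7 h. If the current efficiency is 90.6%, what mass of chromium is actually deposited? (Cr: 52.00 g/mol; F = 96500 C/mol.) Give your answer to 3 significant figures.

90.9 g

Q = 14.5 × 38520 = 5.585×10^5 C
n(e⁻) = 5.585×10^5 / 96500 = 5.788 mol
Cr³⁺ + 3e⁻ → Cr, so theoretical m(Cr) = 1.929 × 52.00 = 100.3 g
Actual mass = 90.6% × 100.3 = 90.9 g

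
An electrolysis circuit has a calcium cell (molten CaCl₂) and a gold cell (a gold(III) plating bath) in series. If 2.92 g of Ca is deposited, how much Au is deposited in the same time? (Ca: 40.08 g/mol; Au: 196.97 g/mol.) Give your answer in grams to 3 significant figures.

n(Ca) = 2.92 / 40.08 = 0.07285 mol
Ca²⁺ + 2e⁻ → Ca, so n(e⁻) = 2 × 0.07285 = 0.1457 mol
Same current for the same time ⇒ same n(e⁻) = 0.1457 mol in both cells.
Au³⁺ + 3e⁻ → Au, so n(Au) = 0.1457 / 3 = 0.04857 mol
m(Au) = 0.04857 × 196.97 = 9.57 g

9.57 g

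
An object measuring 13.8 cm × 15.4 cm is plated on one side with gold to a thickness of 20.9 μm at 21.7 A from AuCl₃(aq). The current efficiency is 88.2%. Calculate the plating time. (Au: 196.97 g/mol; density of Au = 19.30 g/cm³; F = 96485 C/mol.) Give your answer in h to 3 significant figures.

0.183 h

Plated area = 13.8 × 15.4 = 212.5 cm²
Volume = 212.5 × 20.9×10⁻⁴ cm = 0.4441 cm³
m(Au) = 0.4441 × 19.30 = 8.571 g
n(Au) = 8.571 / 196.97 = 0.04351 mol; n(e⁻) = 3 × 0.04351 = 0.1305 mol
Q = 0.1305 × 96485 / 0.882 = 14280 C
t = 14280 / 21.7 = 658.1 s = 0.183 h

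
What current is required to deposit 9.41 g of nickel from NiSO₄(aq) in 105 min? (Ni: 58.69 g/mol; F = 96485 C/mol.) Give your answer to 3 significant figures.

n(Ni) = 9.41 / 58.69 = 0.1603 mol
Ni²⁺ + 2e⁻ → Ni, so n(e⁻) = 2 × 0.1603 = 0.3206 mol
Q = 0.3206 × 96485 = 30930 C
I = Q / t = 30930 / 6300 s = 4.91 A

4.91 A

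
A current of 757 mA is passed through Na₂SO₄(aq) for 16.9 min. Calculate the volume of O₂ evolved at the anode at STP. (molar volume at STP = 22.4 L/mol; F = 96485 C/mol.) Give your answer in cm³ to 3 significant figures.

44.6 cm³

Q = 0.757 A × 1014 s = 767.6 C
Moles of electrons = 767.6 / 96485 = 0.007956 mol
2H₂O → O₂ + 4H⁺ + 4e⁻, so n(O₂) = 0.007956 / 4 = 0.001989 mol
V = 0.001989 × 22.4 = 0.04455 L
= 44.6 cm³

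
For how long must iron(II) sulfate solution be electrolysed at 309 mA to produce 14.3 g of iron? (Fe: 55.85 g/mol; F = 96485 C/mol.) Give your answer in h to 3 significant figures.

44.4 h

n(Fe) = 14.3 / 55.85 = 0.2560 mol
Fe²⁺ + 2e⁻ → Fe, so n(e⁻) = 2 × 0.2560 = 0.5120 mol
Q = 0.5120 × 96485 = 49400 C
t = Q / I = 49400 / 0.309 = 1.599×10^5 s = 44.4 h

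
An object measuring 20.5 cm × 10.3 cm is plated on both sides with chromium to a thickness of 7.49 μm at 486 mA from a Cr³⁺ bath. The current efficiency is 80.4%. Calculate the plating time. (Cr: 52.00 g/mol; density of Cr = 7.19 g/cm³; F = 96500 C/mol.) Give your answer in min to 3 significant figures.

540 min

Plated area = 2 × 20.5 × 10.3 = 422.3 cm²
Volume = 422.3 × 7.49×10⁻⁴ cm = 0.3163 cm³
m(Cr) = 0.3163 × 7.19 = 2.274 g
n(Cr) = 2.274 / 52.00 = 0.04373 mol; n(e⁻) = 3 × 0.04373 = 0.1312 mol
Q = 0.1312 × 96500 / 0.804 = 15750 C
t = 15750 / 0.486 = 32410 s = 540 min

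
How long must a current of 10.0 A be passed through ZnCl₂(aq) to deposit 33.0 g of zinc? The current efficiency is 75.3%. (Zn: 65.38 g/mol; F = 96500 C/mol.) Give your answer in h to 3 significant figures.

3.59 h

n(Zn) = 33.0 / 65.38 = 0.5047 mol
Zn²⁺ + 2e⁻ → Zn, so n(e⁻) = 2 × 0.5047 = 1.009 mol
Q = 1.009 × 96500 / 0.753 = 1.293×10^5 C
t = Q / I = 1.293×10^5 / 10.0 = 12930 s = 3.59 h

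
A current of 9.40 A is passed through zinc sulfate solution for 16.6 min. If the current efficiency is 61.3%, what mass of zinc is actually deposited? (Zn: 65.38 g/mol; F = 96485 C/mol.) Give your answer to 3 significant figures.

1.94 g

Q = 9.40 × 996 = 9362 C
n(e⁻) = 9362 / 96485 = 0.09703 mol
Zn²⁺ + 2e⁻ → Zn, so theoretical m(Zn) = 0.04852 × 65.38 = 3.172 g
Actual mass = 61.3% × 3.172 = 1.94 g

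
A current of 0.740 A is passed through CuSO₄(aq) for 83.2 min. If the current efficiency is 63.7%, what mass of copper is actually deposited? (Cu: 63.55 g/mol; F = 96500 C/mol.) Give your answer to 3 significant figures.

Q = 0.740 × 4992 = 3694 C
n(e⁻) = 3694 / 96500 = 0.03828 mol
Cu²⁺ + 2e⁻ → Cu, so theoretical m(Cu) = 0.01914 × 63.55 = 1.216 g
Actual mass = 63.7% × 1.216 = 0.775 g

0.775 g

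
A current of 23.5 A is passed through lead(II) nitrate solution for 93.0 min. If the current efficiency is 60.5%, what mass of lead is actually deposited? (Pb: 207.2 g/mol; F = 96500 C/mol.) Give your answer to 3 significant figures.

85.2 g

Q = 23.5 × 5580 = 1.311×10^5 C
n(e⁻) = 1.311×10^5 / 96500 = 1.359 mol
Pb²⁺ + 2e⁻ → Pb, so theoretical m(Pb) = 0.6795 × 207.2 = 140.8 g
Actual mass = 60.5% × 140.8 = 85.2 g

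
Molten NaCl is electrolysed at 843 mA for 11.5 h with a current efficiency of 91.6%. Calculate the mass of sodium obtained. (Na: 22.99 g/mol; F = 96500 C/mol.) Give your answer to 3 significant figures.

Q = 0.843 × 41400 = 34900 C
n(e⁻) = 34900 / 96500 = 0.3617 mol
Na⁺ + e⁻ → Na, so theoretical m(Na) = 0.3617 × 22.99 = 8.315 g
Actual mass = 91.6% × 8.315 = 7.62 g

7.62 g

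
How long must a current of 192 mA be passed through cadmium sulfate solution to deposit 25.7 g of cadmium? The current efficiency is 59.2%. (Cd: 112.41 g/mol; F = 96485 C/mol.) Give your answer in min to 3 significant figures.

n(Cd) = 25.7 / 112.41 = 0.2286 mol
Cd²⁺ + 2e⁻ → Cd, so n(e⁻) = 2 × 0.2286 = 0.4572 mol
Q = 0.4572 × 96485 / 0.592 = 74520 C
t = Q / I = 74520 / 0.192 = 3.881×10^5 s = 6470 min

6470 min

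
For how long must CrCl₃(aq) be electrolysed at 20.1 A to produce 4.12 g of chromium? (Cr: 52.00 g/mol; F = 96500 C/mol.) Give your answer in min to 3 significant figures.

19.0 min

n(Cr) = 4.12 / 52.00 = 0.07923 mol
Cr³⁺ + 3e⁻ → Cr, so n(e⁻) = 3 × 0.07923 = 0.2377 mol
Q = 0.2377 × 96500 = 22940 C
t = Q / I = 22940 / 20.1 = 1141 s = 19.0 min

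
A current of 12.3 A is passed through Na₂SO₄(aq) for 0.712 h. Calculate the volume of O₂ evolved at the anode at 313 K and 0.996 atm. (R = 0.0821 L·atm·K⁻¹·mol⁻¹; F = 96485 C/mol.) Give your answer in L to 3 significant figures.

2.11 L

Q = 12.3 A × 2563.2 s = 31530 C
n(e⁻) = 31530 / 96485 = 0.3268 mol
2H₂O → O₂ + 4H⁺ + 4e⁻, so n(O₂) = 0.3268 / 4 = 0.08170 mol
V = nRT/P = 0.08170 × 0.0821 × 313 / 0.996 = 2.108 L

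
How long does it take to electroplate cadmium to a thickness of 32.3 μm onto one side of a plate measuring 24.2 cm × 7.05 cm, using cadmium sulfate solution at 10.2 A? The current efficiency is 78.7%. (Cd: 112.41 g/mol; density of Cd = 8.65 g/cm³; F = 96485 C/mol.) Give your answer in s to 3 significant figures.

Plated area = 24.2 × 7.05 = 170.6 cm²
Volume = 170.6 × 32.3×10⁻⁴ cm = 0.5510 cm³
m(Cd) = 0.5510 × 8.65 = 4.766 g
n(Cd) = 4.766 / 112.41 = 0.04240 mol; n(e⁻) = 2 × 0.04240 = 0.08480 mol
Q = 0.08480 × 96485 / 0.787 = 10400 C
t = 10400 / 10.2 = 1020 s

1020 s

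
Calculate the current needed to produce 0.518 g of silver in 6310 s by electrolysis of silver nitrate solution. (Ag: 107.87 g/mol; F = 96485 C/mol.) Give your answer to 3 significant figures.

n(Ag) = 0.518 / 107.87 = 0.004802 mol
Ag⁺ + e⁻ → Ag, so n(e⁻) = 0.004802 mol
Q = 0.004802 × 96485 = 463.3 C
I = Q / t = 463.3 / 6310 s = 0.0734 A

0.0734 A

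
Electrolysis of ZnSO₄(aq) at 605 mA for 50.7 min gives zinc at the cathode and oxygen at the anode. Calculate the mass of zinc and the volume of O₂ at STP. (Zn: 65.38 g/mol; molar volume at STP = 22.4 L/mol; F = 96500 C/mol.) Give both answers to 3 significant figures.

0.623 g Zn; 0.107 L O₂

Q = 0.605 × 3042 = 1840 C; n(e⁻) = 1840 / 96500 = 0.01907 mol
Cathode: Zn²⁺ + 2e⁻ → Zn → n(Zn) = 0.01907/2 = 0.009535 mol → 0.623 g
Anode: 2H₂O → O₂ + 4H⁺ + 4e⁻ → n(O₂) = 0.01907/4 = 0.004768 mol → 0.107 L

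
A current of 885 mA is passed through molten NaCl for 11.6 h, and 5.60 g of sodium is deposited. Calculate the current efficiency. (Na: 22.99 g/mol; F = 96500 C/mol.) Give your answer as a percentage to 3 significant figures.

Q = 0.885 × 41760 = 36960 C
n(e⁻) = 36960 / 96500 = 0.3830 mol
Na⁺ + e⁻ → Na, so theoretical n(Na) = 0.3830 mol → 8.805 g
Efficiency = 5.60 / 8.805 = 0.6360 = 63.6%

63.6%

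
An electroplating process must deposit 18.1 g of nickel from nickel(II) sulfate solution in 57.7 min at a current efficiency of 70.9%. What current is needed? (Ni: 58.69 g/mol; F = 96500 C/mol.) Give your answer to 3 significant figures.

n(Ni) = 18.1 / 58.69 = 0.3084 mol
Ni²⁺ + 2e⁻ → Ni, so n(e⁻) = 2 × 0.3084 = 0.6168 mol
Q = 0.6168 × 96500 / 0.709 = 83950 C
I = Q / t = 83950 / 3462 s = 24.2 A

24.2 A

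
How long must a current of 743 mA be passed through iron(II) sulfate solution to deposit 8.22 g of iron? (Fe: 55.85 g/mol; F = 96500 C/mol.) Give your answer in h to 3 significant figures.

10.6 h

n(Fe) = 8.22 / 55.85 = 0.1472 mol
Fe²⁺ + 2e⁻ → Fe, so n(e⁻) = 2 × 0.1472 = 0.2944 mol
Q = 0.2944 × 96500 = 28410 C
t = Q / I = 28410 / 0.743 = 38240 s = 10.6 h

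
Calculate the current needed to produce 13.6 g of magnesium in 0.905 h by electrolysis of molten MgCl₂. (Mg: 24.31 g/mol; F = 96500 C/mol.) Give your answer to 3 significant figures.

n(Mg) = 13.6 / 24.31 = 0.5594 mol
Mg²⁺ + 2e⁻ → Mg, so n(e⁻) = 2 × 0.5594 = 1.119 mol
Q = 1.119 × 96500 = 1.080×10^5 C
I = Q / t = 1.080×10^5 / 3258 s = 33.1 A

33.1 A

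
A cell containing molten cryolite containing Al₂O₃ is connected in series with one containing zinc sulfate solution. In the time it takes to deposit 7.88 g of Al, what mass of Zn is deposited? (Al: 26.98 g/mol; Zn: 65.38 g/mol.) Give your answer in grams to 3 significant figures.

28.6 g

n(Al) = 7.88 / 26.98 = 0.2921 mol
Al³⁺ + 3e⁻ → Al, so n(e⁻) = 3 × 0.2921 = 0.8763 mol
In series, the same 0.8763 mol of electrons flows through the second cell.
Zn²⁺ + 2e⁻ → Zn, so n(Zn) = 0.8763 / 2 = 0.4382 mol
m(Zn) = 0.4382 × 65.38 = 28.6 g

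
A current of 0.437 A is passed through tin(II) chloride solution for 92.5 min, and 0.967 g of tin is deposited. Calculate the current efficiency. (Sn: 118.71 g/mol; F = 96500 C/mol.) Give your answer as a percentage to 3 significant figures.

64.8%

Q = 0.437 × 5550 = 2425 C
n(e⁻) = 2425 / 96500 = 0.02513 mol
Sn²⁺ + 2e⁻ → Sn, so theoretical n(Sn) = 0.01257 mol → 1.492 g
Efficiency = 0.967 / 1.492 = 0.6481 = 64.8%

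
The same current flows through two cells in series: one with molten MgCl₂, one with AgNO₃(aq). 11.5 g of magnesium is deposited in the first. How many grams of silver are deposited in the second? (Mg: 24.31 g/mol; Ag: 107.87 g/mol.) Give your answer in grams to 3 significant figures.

102 g

n(Mg) = 11.5 / 24.31 = 0.4731 mol
Mg²⁺ + 2e⁻ → Mg, so n(e⁻) = 2 × 0.4731 = 0.9462 mol
The cells are in series, so the same charge (and hence the same n(e⁻) = 0.9462 mol) passes through both.
Ag⁺ + e⁻ → Ag, so n(Ag) = 0.9462 mol
m(Ag) = 0.9462 × 107.87 = 102 g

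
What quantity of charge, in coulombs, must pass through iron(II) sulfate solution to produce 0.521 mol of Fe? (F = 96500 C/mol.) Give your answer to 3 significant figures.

1.01×10^5 C

Fe²⁺ + 2e⁻ → Fe, so n(e⁻) = 2 × 0.521 = 1.042 mol
Q = 1.042 × 96500 = 1.006×10^5 C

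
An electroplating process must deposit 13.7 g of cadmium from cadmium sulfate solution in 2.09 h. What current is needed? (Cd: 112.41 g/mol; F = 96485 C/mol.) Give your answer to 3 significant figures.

3.13 A

n(Cd) = 13.7 / 112.41 = 0.1219 mol
Cd²⁺ + 2e⁻ → Cd, so n(e⁻) = 2 × 0.1219 = 0.2438 mol
Q = 0.2438 × 96485 = 23520 C
I = Q / t = 23520 / 7524 s = 3.13 A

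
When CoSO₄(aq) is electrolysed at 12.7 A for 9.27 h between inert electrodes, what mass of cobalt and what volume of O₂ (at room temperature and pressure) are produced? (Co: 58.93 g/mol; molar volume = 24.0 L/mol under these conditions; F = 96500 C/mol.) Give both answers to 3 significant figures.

Q = 12.7 × 33372 = 4.238×10^5 C; n(e⁻) = 4.238×10^5 / 96500 = 4.392 mol
Cathode: Co²⁺ + 2e⁻ → Co → n(Co) = 4.392/2 = 2.196 mol → 129 g
Anode: 2H₂O → O₂ + 4H⁺ + 4e⁻ → n(O₂) = 4.392/4 = 1.098 mol → 26.4 L

129 g Co; 26.4 L O₂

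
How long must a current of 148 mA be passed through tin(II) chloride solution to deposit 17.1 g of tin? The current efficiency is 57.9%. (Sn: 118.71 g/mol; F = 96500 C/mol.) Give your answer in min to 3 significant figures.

n(Sn) = 17.1 / 118.71 = 0.1440 mol
Sn²⁺ + 2e⁻ → Sn, so n(e⁻) = 2 × 0.1440 = 0.2880 mol
Q = 0.2880 × 96500 / 0.579 = 48000 C
t = Q / I = 48000 / 0.148 = 3.243×10^5 s = 5410 min

5410 min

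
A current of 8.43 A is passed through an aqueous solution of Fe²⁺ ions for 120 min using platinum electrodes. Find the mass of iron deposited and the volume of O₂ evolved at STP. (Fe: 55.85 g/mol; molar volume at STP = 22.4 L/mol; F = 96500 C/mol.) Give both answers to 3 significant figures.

Q = 8.43 × 7200 = 60700 C; n(e⁻) = 60700 / 96500 = 0.6290 mol
Cathode: Fe²⁺ + 2e⁻ → Fe → n(Fe) = 0.6290/2 = 0.3145 mol → 17.6 g
Anode: 2H₂O → O₂ + 4H⁺ + 4e⁻ → n(O₂) = 0.6290/4 = 0.1573 mol → 3.52 L

17.6 g Fe; 3.52 L O₂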